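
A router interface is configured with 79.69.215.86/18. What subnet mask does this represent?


/18 means 18 network bits, 14 host bits
Binary: 11111111111111111100000000000000
Mask: 255.255.192.0


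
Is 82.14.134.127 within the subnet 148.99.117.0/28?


Subnet network: 148.99.117.0
Test IP AND mask: 82.14.134.112
No, 82.14.134.127 is not in 148.99.117.0/28


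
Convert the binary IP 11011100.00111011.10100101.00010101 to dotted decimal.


11011100 = 220
00111011 = 59
10100101 = 165
00010101 = 21
IP: 220.59.165.21


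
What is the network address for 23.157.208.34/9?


IP:   00010111.10011101.11010000.00100010
Mask: 11111111.10000000.00000000.00000000
AND operation:
Net:  00010111.10000000.00000000.00000000
Network: 23.128.0.0/9


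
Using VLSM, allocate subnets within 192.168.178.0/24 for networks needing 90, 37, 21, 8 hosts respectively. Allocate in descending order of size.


90 hosts -> /25 (126 usable): 192.168.178.0/25
37 hosts -> /26 (62 usable): 192.168.178.128/26
21 hosts -> /27 (30 usable): 192.168.178.192/27
8 hosts -> /28 (14 usable): 192.168.178.224/28
Allocation: 192.168.178.0/25 (90 hosts, 126 usable); 192.168.178.128/26 (37 hosts, 62 usable); 192.168.178.192/27 (21 hosts, 30 usable); 192.168.178.224/28 (8 hosts, 14 usable)


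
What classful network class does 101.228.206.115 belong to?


First octet: 101
Binary: 01100101
0xxxxxxx -> Class A (1-126)
Class A, default mask 255.0.0.0 (/8)


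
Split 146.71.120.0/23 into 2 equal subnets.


New prefix = 23 + 1 = 24
Each subnet has 256 addresses
  146.71.120.0/24
  146.71.121.0/24
Subnets: 146.71.120.0/24, 146.71.121.0/24


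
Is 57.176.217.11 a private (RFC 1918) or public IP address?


RFC 1918 private ranges:
  10.0.0.0/8 (10.0.0.0 - 10.255.255.255)
  172.16.0.0/12 (172.16.0.0 - 172.31.255.255)
  192.168.0.0/16 (192.168.0.0 - 192.168.255.255)
Public (not in any RFC 1918 range)


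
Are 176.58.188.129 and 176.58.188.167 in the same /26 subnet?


Mask: 255.255.255.192
176.58.188.129 AND mask = 176.58.188.128
176.58.188.167 AND mask = 176.58.188.128
Yes, same subnet (176.58.188.128)


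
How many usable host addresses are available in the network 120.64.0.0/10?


Host bits = 32 - 10 = 22
Total addresses = 2^22 = 4194304
Usable = total - 2 (network and broadcast)
Usable hosts: 4194302


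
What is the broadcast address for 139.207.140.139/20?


Network: 139.207.128.0/20
Host bits = 12
Set all host bits to 1:
Broadcast: 139.207.143.255


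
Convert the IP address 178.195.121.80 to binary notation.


178 = 10110010
195 = 11000011
121 = 01111001
80 = 01010000
Binary: 10110010.11000011.01111001.01010000


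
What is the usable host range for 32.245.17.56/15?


Network: 32.244.0.0
Broadcast: 32.245.255.255
First usable = network + 1
Last usable = broadcast - 1
Range: 32.244.0.1 to 32.245.255.254


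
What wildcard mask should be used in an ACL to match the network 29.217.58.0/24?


Subnet mask: 255.255.255.0
Wildcard = 255.255.255.255 - subnet mask
255 - 255 = 0
255 - 255 = 0
255 - 255 = 0
255 - 0 = 255
Wildcard: 0.0.0.255


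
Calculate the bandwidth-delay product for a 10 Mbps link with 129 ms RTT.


BDP = bandwidth * RTT
= 10 Mbps * 129 ms
= 10 * 1e6 * 129 / 1000 bits
= 1290000 bits
= 161250 bytes
= 157.4707 KB
BDP = 1290000 bits (161250 bytes)


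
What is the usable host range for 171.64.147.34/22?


Network: 171.64.144.0
Broadcast: 171.64.147.255
First usable = network + 1
Last usable = broadcast - 1
Range: 171.64.144.1 to 171.64.147.254


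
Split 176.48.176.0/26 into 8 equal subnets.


New prefix = 26 + 3 = 29
Each subnet has 8 addresses
  176.48.176.0/29
  176.48.176.8/29
  176.48.176.16/29
  176.48.176.24/29
  176.48.176.32/29
  176.48.176.40/29
  176.48.176.48/29
  176.48.176.56/29
Subnets: 176.48.176.0/29, 176.48.176.8/29, 176.48.176.16/29, 176.48.176.24/29, 176.48.176.32/29, 176.48.176.40/29, 176.48.176.48/29, 176.48.176.56/29


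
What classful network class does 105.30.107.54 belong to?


First octet: 105
Binary: 01101001
0xxxxxxx -> Class A (1-126)
Class A, default mask 255.0.0.0 (/8)


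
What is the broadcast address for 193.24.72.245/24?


Network: 193.24.72.0/24
Host bits = 8
Set all host bits to 1:
Broadcast: 193.24.72.255


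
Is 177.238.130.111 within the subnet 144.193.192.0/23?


Subnet network: 144.193.192.0
Test IP AND mask: 177.238.130.0
No, 177.238.130.111 is not in 144.193.192.0/23


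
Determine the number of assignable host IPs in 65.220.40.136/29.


Host bits = 32 - 29 = 3
Total addresses = 2^3 = 8
Usable = total - 2 (network and broadcast)
Usable hosts: 6


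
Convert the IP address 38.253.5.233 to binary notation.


38 = 00100110
253 = 11111101
5 = 00000101
233 = 11101001
Binary: 00100110.11111101.00000101.11101001


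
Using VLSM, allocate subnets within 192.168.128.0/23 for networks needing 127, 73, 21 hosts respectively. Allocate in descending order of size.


127 hosts -> /24 (254 usable): 192.168.128.0/24
73 hosts -> /25 (126 usable): 192.168.129.0/25
21 hosts -> /27 (30 usable): 192.168.129.128/27
Allocation: 192.168.128.0/24 (127 hosts, 254 usable); 192.168.129.0/25 (73 hosts, 126 usable); 192.168.129.128/27 (21 hosts, 30 usable)


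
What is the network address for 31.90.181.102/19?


IP:   00011111.01011010.10110101.01100110
Mask: 11111111.11111111.11100000.00000000
AND operation:
Net:  00011111.01011010.10100000.00000000
Network: 31.90.160.0/19


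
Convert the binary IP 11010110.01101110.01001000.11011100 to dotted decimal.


11010110 = 214
01101110 = 110
01001000 = 72
11011100 = 220
IP: 214.110.72.220


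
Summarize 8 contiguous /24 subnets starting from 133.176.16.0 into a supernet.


Original prefix: /24
Number of subnets: 8 = 2^3
New prefix = 24 - 3 = 21
Supernet: 133.176.16.0/21


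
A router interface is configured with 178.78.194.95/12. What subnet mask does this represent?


/12 means 12 network bits, 20 host bits
Binary: 11111111111100000000000000000000
Mask: 255.240.0.0


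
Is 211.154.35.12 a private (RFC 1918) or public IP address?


RFC 1918 private ranges:
  10.0.0.0/8 (10.0.0.0 - 10.255.255.255)
  172.16.0.0/12 (172.16.0.0 - 172.31.255.255)
  192.168.0.0/16 (192.168.0.0 - 192.168.255.255)
Public (not in any RFC 1918 range)


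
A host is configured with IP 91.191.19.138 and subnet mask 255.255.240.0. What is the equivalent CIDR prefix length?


Binary: 11111111.11111111.11110000.00000000
Count leading 1s
Prefix: /20


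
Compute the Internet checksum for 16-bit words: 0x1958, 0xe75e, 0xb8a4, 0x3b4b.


Sum all words (with carry folding):
+ 0x1958 = 0x1958
+ 0xe75e = 0x00b7
+ 0xb8a4 = 0xb95b
+ 0x3b4b = 0xf4a6
One's complement: ~0xf4a6
Checksum = 0x0b59


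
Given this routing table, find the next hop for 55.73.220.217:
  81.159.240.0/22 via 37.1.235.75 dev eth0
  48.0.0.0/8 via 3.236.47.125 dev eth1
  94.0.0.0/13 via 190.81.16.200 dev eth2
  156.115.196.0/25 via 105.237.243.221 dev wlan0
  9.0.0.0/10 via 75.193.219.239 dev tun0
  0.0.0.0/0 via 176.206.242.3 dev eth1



Longest prefix match for 55.73.220.217:
  /22 81.159.240.0: no
  /8 48.0.0.0: no
  /13 94.0.0.0: no
  /25 156.115.196.0: no
  /10 9.0.0.0: no
  /0 0.0.0.0: MATCH
Selected: next-hop 176.206.242.3 via eth1 (matched /0)


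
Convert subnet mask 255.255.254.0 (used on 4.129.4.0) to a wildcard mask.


Subnet mask: 255.255.254.0
Wildcard = 255.255.255.255 - subnet mask
255 - 255 = 0
255 - 255 = 0
255 - 254 = 1
255 - 0 = 255
Wildcard: 0.0.1.255


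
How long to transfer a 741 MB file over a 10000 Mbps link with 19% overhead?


Effective throughput = 10000 * (1 - 19/100) = 8100.0 Mbps
File size in Mb = 741 * 8 = 5928 Mb
Time = 5928 / 8100.0
Time = 0.7319 seconds


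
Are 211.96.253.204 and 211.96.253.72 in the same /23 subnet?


Mask: 255.255.254.0
211.96.253.204 AND mask = 211.96.252.0
211.96.253.72 AND mask = 211.96.252.0
Yes, same subnet (211.96.252.0)


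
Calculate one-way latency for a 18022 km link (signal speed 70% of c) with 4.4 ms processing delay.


Speed = 0.7 * 3e5 km/s = 210000 km/s
Propagation delay = 18022 / 210000 = 0.0858 s = 85.819 ms
Processing delay = 4.4 ms
Total one-way latency = 90.219 ms


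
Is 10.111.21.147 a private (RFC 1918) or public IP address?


RFC 1918 private ranges:
  10.0.0.0/8 (10.0.0.0 - 10.255.255.255)
  172.16.0.0/12 (172.16.0.0 - 172.31.255.255)
  192.168.0.0/16 (192.168.0.0 - 192.168.255.255)
Private (in 10.0.0.0/8)


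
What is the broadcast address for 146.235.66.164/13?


Network: 146.232.0.0/13
Host bits = 19
Set all host bits to 1:
Broadcast: 146.239.255.255


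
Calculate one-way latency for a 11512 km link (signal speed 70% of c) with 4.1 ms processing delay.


Speed = 0.7 * 3e5 km/s = 210000 km/s
Propagation delay = 11512 / 210000 = 0.0548 s = 54.819 ms
Processing delay = 4.1 ms
Total one-way latency = 58.919 ms


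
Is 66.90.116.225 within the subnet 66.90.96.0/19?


Subnet network: 66.90.96.0
Test IP AND mask: 66.90.96.0
Yes, 66.90.116.225 is in 66.90.96.0/19


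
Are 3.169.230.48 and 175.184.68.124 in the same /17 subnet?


Mask: 255.255.128.0
3.169.230.48 AND mask = 3.169.128.0
175.184.68.124 AND mask = 175.184.0.0
No, different subnets (3.169.128.0 vs 175.184.0.0)


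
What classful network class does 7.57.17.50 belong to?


First octet: 7
Binary: 00000111
0xxxxxxx -> Class A (1-126)
Class A, default mask 255.0.0.0 (/8)


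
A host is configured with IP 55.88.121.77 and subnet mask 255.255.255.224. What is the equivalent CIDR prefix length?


Binary: 11111111.11111111.11111111.11100000
Count leading 1s
Prefix: /27


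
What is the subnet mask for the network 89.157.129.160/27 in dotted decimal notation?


/27 means 27 network bits, 5 host bits
Binary: 11111111111111111111111111100000
Mask: 255.255.255.224


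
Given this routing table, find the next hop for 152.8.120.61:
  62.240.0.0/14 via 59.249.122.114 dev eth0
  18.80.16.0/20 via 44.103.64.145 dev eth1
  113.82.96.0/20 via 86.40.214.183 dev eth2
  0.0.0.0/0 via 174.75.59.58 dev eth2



Longest prefix match for 152.8.120.61:
  /14 62.240.0.0: no
  /20 18.80.16.0: no
  /20 113.82.96.0: no
  /0 0.0.0.0: MATCH
Selected: next-hop 174.75.59.58 via eth2 (matched /0)


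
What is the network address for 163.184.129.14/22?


IP:   10100011.10111000.10000001.00001110
Mask: 11111111.11111111.11111100.00000000
AND operation:
Net:  10100011.10111000.10000000.00000000
Network: 163.184.128.0/22


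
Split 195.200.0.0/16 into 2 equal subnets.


New prefix = 16 + 1 = 17
Each subnet has 32768 addresses
  195.200.0.0/17
  195.200.128.0/17
Subnets: 195.200.0.0/17, 195.200.128.0/17


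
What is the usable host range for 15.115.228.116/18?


Network: 15.115.192.0
Broadcast: 15.115.255.255
First usable = network + 1
Last usable = broadcast - 1
Range: 15.115.192.1 to 15.115.255.254


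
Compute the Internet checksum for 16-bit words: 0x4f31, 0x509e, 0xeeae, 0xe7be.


Sum all words (with carry folding):
+ 0x4f31 = 0x4f31
+ 0x509e = 0x9fcf
+ 0xeeae = 0x8e7e
+ 0xe7be = 0x763d
One's complement: ~0x763d
Checksum = 0x89c2


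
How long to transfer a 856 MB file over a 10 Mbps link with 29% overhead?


Effective throughput = 10 * (1 - 29/100) = 7.1 Mbps
File size in Mb = 856 * 8 = 6848 Mb
Time = 6848 / 7.1
Time = 964.507 seconds


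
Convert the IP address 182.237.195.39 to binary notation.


182 = 10110110
237 = 11101101
195 = 11000011
39 = 00100111
Binary: 10110110.11101101.11000011.00100111


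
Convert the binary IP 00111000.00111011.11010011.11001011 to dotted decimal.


00111000 = 56
00111011 = 59
11010011 = 211
11001011 = 203
IP: 56.59.211.203


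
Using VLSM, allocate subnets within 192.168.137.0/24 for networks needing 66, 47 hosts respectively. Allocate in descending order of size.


66 hosts -> /25 (126 usable): 192.168.137.0/25
47 hosts -> /26 (62 usable): 192.168.137.128/26
Allocation: 192.168.137.0/25 (66 hosts, 126 usable); 192.168.137.128/26 (47 hosts, 62 usable)


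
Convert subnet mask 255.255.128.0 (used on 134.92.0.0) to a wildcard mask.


Subnet mask: 255.255.128.0
Wildcard = 255.255.255.255 - subnet mask
255 - 255 = 0
255 - 255 = 0
255 - 128 = 127
255 - 0 = 255
Wildcard: 0.0.127.255


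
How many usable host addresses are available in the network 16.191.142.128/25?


Host bits = 32 - 25 = 7
Total addresses = 2^7 = 128
Usable = total - 2 (network and broadcast)
Usable hosts: 126


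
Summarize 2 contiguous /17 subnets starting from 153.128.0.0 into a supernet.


Original prefix: /17
Number of subnets: 2 = 2^1
New prefix = 17 - 1 = 16
Supernet: 153.128.0.0/16


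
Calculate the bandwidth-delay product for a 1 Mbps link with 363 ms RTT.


BDP = bandwidth * RTT
= 1 Mbps * 363 ms
= 1 * 1e6 * 363 / 1000 bits
= 363000 bits
= 45375 bytes
= 44.3115 KB
BDP = 363000 bits (45375 bytes)


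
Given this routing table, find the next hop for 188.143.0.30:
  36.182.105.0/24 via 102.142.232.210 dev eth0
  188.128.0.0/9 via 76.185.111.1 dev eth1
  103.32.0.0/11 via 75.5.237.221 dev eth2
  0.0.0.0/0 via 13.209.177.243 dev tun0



Longest prefix match for 188.143.0.30:
  /24 36.182.105.0: no
  /9 188.128.0.0: MATCH
  /11 103.32.0.0: no
  /0 0.0.0.0: MATCH
Selected: next-hop 76.185.111.1 via eth1 (matched /9)


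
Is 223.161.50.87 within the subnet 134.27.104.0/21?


Subnet network: 134.27.104.0
Test IP AND mask: 223.161.48.0
No, 223.161.50.87 is not in 134.27.104.0/21


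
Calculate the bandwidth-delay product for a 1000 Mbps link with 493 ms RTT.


BDP = bandwidth * RTT
= 1000 Mbps * 493 ms
= 1000 * 1e6 * 493 / 1000 bits
= 493000000 bits
= 61625000 bytes
= 60180.6641 KB
BDP = 493000000 bits (61625000 bytes)


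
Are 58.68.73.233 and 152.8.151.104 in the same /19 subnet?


Mask: 255.255.224.0
58.68.73.233 AND mask = 58.68.64.0
152.8.151.104 AND mask = 152.8.128.0
No, different subnets (58.68.64.0 vs 152.8.128.0)


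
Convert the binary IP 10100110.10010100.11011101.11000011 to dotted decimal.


10100110 = 166
10010100 = 148
11011101 = 221
11000011 = 195
IP: 166.148.221.195


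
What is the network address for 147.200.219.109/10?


IP:   10010011.11001000.11011011.01101101
Mask: 11111111.11000000.00000000.00000000
AND operation:
Net:  10010011.11000000.00000000.00000000
Network: 147.192.0.0/10


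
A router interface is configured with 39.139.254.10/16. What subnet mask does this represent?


/16 means 16 network bits, 16 host bits
Binary: 11111111111111110000000000000000
Mask: 255.255.0.0


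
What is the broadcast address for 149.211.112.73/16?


Network: 149.211.0.0/16
Host bits = 16
Set all host bits to 1:
Broadcast: 149.211.255.255


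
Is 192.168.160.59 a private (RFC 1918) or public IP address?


RFC 1918 private ranges:
  10.0.0.0/8 (10.0.0.0 - 10.255.255.255)
  172.16.0.0/12 (172.16.0.0 - 172.31.255.255)
  192.168.0.0/16 (192.168.0.0 - 192.168.255.255)
Private (in 192.168.0.0/16)


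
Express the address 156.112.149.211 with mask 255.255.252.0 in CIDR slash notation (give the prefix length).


Binary: 11111111.11111111.11111100.00000000
Count leading 1s
Prefix: /22


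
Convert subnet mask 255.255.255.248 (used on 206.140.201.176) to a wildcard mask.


Subnet mask: 255.255.255.248
Wildcard = 255.255.255.255 - subnet mask
255 - 255 = 0
255 - 255 = 0
255 - 255 = 0
255 - 248 = 7
Wildcard: 0.0.0.7


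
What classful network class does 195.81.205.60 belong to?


First octet: 195
Binary: 11000011
110xxxxx -> Class C (192-223)
Class C, default mask 255.255.255.0 (/24)


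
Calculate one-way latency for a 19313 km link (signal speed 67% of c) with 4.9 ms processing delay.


Speed = 0.67 * 3e5 km/s = 201000 km/s
Propagation delay = 19313 / 201000 = 0.0961 s = 96.0846 ms
Processing delay = 4.9 ms
Total one-way latency = 100.9846 ms


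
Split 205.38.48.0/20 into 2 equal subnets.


New prefix = 20 + 1 = 21
Each subnet has 2048 addresses
  205.38.48.0/21
  205.38.56.0/21
Subnets: 205.38.48.0/21, 205.38.56.0/21


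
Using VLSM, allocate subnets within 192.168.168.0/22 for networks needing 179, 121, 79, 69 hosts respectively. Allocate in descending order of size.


179 hosts -> /24 (254 usable): 192.168.168.0/24
121 hosts -> /25 (126 usable): 192.168.169.0/25
79 hosts -> /25 (126 usable): 192.168.169.128/25
69 hosts -> /25 (126 usable): 192.168.170.0/25
Allocation: 192.168.168.0/24 (179 hosts, 254 usable); 192.168.169.0/25 (121 hosts, 126 usable); 192.168.169.128/25 (79 hosts, 126 usable); 192.168.170.0/25 (69 hosts, 126 usable)


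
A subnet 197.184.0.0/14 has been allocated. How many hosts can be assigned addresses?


Host bits = 32 - 14 = 18
Total addresses = 2^18 = 262144
Usable = total - 2 (network and broadcast)
Usable hosts: 262142


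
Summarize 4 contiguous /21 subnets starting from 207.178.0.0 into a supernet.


Original prefix: /21
Number of subnets: 4 = 2^2
New prefix = 21 - 2 = 19
Supernet: 207.178.0.0/19


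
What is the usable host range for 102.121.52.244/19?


Network: 102.121.32.0
Broadcast: 102.121.63.255
First usable = network + 1
Last usable = broadcast - 1
Range: 102.121.32.1 to 102.121.63.254


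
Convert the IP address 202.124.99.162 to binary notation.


202 = 11001010
124 = 01111100
99 = 01100011
162 = 10100010
Binary: 11001010.01111100.01100011.10100010


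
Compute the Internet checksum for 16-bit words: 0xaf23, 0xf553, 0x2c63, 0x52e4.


Sum all words (with carry folding):
+ 0xaf23 = 0xaf23
+ 0xf553 = 0xa477
+ 0x2c63 = 0xd0da
+ 0x52e4 = 0x23bf
One's complement: ~0x23bf
Checksum = 0xdc40


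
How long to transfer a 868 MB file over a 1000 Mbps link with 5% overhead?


Effective throughput = 1000 * (1 - 5/100) = 950 Mbps
File size in Mb = 868 * 8 = 6944 Mb
Time = 6944 / 950
Time = 7.3095 seconds


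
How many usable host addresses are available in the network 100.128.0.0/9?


Host bits = 32 - 9 = 23
Total addresses = 2^23 = 8388608
Usable = total - 2 (network and broadcast)
Usable hosts: 8388606


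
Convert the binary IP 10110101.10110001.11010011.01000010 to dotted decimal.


10110101 = 181
10110001 = 177
11010011 = 211
01000010 = 66
IP: 181.177.211.66


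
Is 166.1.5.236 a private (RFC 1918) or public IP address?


RFC 1918 private ranges:
  10.0.0.0/8 (10.0.0.0 - 10.255.255.255)
  172.16.0.0/12 (172.16.0.0 - 172.31.255.255)
  192.168.0.0/16 (192.168.0.0 - 192.168.255.255)
Public (not in any RFC 1918 range)


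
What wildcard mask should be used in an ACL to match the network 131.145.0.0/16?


Subnet mask: 255.255.0.0
Wildcard = 255.255.255.255 - subnet mask
255 - 255 = 0
255 - 255 = 0
255 - 0 = 255
255 - 0 = 255
Wildcard: 0.0.255.255


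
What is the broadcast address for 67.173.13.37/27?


Network: 67.173.13.32/27
Host bits = 5
Set all host bits to 1:
Broadcast: 67.173.13.63


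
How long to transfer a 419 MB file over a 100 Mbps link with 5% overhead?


Effective throughput = 100 * (1 - 5/100) = 95 Mbps
File size in Mb = 419 * 8 = 3352 Mb
Time = 3352 / 95
Time = 35.2842 seconds


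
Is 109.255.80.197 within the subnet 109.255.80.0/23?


Subnet network: 109.255.80.0
Test IP AND mask: 109.255.80.0
Yes, 109.255.80.197 is in 109.255.80.0/23


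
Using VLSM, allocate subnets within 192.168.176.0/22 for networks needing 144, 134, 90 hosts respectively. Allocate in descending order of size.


144 hosts -> /24 (254 usable): 192.168.176.0/24
134 hosts -> /24 (254 usable): 192.168.177.0/24
90 hosts -> /25 (126 usable): 192.168.178.0/25
Allocation: 192.168.176.0/24 (144 hosts, 254 usable); 192.168.177.0/24 (134 hosts, 254 usable); 192.168.178.0/25 (90 hosts, 126 usable)


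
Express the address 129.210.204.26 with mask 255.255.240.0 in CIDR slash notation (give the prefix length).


Binary: 11111111.11111111.11110000.00000000
Count leading 1s
Prefix: /20


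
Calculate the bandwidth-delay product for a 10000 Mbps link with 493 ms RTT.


BDP = bandwidth * RTT
= 10000 Mbps * 493 ms
= 10000 * 1e6 * 493 / 1000 bits
= 4930000000 bits
= 616250000 bytes
= 601806.6406 KB
BDP = 4930000000 bits (616250000 bytes)


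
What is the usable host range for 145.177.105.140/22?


Network: 145.177.104.0
Broadcast: 145.177.107.255
First usable = network + 1
Last usable = broadcast - 1
Range: 145.177.104.1 to 145.177.107.254


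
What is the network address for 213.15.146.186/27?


IP:   11010101.00001111.10010010.10111010
Mask: 11111111.11111111.11111111.11100000
AND operation:
Net:  11010101.00001111.10010010.10100000
Network: 213.15.146.160/27


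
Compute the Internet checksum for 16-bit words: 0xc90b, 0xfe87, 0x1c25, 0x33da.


Sum all words (with carry folding):
+ 0xc90b = 0xc90b
+ 0xfe87 = 0xc793
+ 0x1c25 = 0xe3b8
+ 0x33da = 0x1793
One's complement: ~0x1793
Checksum = 0xe86c


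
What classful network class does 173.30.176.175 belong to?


First octet: 173
Binary: 10101101
10xxxxxx -> Class B (128-191)
Class B, default mask 255.255.0.0 (/16)


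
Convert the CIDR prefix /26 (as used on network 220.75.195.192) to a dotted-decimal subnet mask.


/26 means 26 network bits, 6 host bits
Binary: 11111111111111111111111111000000
Mask: 255.255.255.192


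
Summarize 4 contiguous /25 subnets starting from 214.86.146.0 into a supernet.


Original prefix: /25
Number of subnets: 4 = 2^2
New prefix = 25 - 2 = 23
Supernet: 214.86.146.0/23


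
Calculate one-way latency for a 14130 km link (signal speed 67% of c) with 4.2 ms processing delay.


Speed = 0.67 * 3e5 km/s = 201000 km/s
Propagation delay = 14130 / 201000 = 0.0703 s = 70.2985 ms
Processing delay = 4.2 ms
Total one-way latency = 74.4985 ms


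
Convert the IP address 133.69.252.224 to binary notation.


133 = 10000101
69 = 01000101
252 = 11111100
224 = 11100000
Binary: 10000101.01000101.11111100.11100000


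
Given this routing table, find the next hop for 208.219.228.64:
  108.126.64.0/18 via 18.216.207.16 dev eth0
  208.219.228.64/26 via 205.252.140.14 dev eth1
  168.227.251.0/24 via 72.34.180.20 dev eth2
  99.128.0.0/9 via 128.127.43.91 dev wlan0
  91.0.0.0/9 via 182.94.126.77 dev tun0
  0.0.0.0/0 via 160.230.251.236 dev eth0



Longest prefix match for 208.219.228.64:
  /18 108.126.64.0: no
  /26 208.219.228.64: MATCH
  /24 168.227.251.0: no
  /9 99.128.0.0: no
  /9 91.0.0.0: no
  /0 0.0.0.0: MATCH
Selected: next-hop 205.252.140.14 via eth1 (matched /26)


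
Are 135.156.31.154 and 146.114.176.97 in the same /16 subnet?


Mask: 255.255.0.0
135.156.31.154 AND mask = 135.156.0.0
146.114.176.97 AND mask = 146.114.0.0
No, different subnets (135.156.0.0 vs 146.114.0.0)


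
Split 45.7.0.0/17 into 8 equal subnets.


New prefix = 17 + 3 = 20
Each subnet has 4096 addresses
  45.7.0.0/20
  45.7.16.0/20
  45.7.32.0/20
  45.7.48.0/20
  45.7.64.0/20
  45.7.80.0/20
  45.7.96.0/20
  45.7.112.0/20
Subnets: 45.7.0.0/20, 45.7.16.0/20, 45.7.32.0/20, 45.7.48.0/20, 45.7.64.0/20, 45.7.80.0/20, 45.7.96.0/20, 45.7.112.0/20


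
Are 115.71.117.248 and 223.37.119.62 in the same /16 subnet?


Mask: 255.255.0.0
115.71.117.248 AND mask = 115.71.0.0
223.37.119.62 AND mask = 223.37.0.0
No, different subnets (115.71.0.0 vs 223.37.0.0)


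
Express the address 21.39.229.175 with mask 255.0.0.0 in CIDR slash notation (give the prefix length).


Binary: 11111111.00000000.00000000.00000000
Count leading 1s
Prefix: /8


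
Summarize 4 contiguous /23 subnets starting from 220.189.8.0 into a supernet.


Original prefix: /23
Number of subnets: 4 = 2^2
New prefix = 23 - 2 = 21
Supernet: 220.189.8.0/21


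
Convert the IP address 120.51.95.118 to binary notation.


120 = 01111000
51 = 00110011
95 = 01011111
118 = 01110110
Binary: 01111000.00110011.01011111.01110110


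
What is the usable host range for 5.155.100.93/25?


Network: 5.155.100.0
Broadcast: 5.155.100.127
First usable = network + 1
Last usable = broadcast - 1
Range: 5.155.100.1 to 5.155.100.126


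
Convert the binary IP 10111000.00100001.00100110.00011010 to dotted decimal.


10111000 = 184
00100001 = 33
00100110 = 38
00011010 = 26
IP: 184.33.38.26


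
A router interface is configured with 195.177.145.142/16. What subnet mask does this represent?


/16 means 16 network bits, 16 host bits
Binary: 11111111111111110000000000000000
Mask: 255.255.0.0


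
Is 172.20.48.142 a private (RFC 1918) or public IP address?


RFC 1918 private ranges:
  10.0.0.0/8 (10.0.0.0 - 10.255.255.255)
  172.16.0.0/12 (172.16.0.0 - 172.31.255.255)
  192.168.0.0/16 (192.168.0.0 - 192.168.255.255)
Private (in 172.16.0.0/12)


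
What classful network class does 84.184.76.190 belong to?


First octet: 84
Binary: 01010100
0xxxxxxx -> Class A (1-126)
Class A, default mask 255.0.0.0 (/8)


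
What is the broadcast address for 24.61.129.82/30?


Network: 24.61.129.80/30
Host bits = 2
Set all host bits to 1:
Broadcast: 24.61.129.83


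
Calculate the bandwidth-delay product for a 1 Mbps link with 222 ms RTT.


BDP = bandwidth * RTT
= 1 Mbps * 222 ms
= 1 * 1e6 * 222 / 1000 bits
= 222000 bits
= 27750 bytes
= 27.0996 KB
BDP = 222000 bits (27750 bytes)


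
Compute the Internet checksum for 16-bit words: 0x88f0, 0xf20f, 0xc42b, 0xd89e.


Sum all words (with carry folding):
+ 0x88f0 = 0x88f0
+ 0xf20f = 0x7b00
+ 0xc42b = 0x3f2c
+ 0xd89e = 0x17cb
One's complement: ~0x17cb
Checksum = 0xe834


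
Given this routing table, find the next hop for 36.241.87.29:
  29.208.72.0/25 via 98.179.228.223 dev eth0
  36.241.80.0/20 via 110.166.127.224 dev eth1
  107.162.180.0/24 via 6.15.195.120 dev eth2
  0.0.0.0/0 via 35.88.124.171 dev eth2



Longest prefix match for 36.241.87.29:
  /25 29.208.72.0: no
  /20 36.241.80.0: MATCH
  /24 107.162.180.0: no
  /0 0.0.0.0: MATCH
Selected: next-hop 110.166.127.224 via eth1 (matched /20)


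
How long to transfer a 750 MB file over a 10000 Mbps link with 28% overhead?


Effective throughput = 10000 * (1 - 28/100) = 7200 Mbps
File size in Mb = 750 * 8 = 6000 Mb
Time = 6000 / 7200
Time = 0.8333 seconds


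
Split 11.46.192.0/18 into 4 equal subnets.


New prefix = 18 + 2 = 20
Each subnet has 4096 addresses
  11.46.192.0/20
  11.46.208.0/20
  11.46.224.0/20
  11.46.240.0/20
Subnets: 11.46.192.0/20, 11.46.208.0/20, 11.46.224.0/20, 11.46.240.0/20


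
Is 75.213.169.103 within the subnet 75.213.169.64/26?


Subnet network: 75.213.169.64
Test IP AND mask: 75.213.169.64
Yes, 75.213.169.103 is in 75.213.169.64/26


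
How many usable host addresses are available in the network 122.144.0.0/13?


Host bits = 32 - 13 = 19
Total addresses = 2^19 = 524288
Usable = total - 2 (network and broadcast)
Usable hosts: 524286


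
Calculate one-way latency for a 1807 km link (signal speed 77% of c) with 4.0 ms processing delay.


Speed = 0.77 * 3e5 km/s = 231000 km/s
Propagation delay = 1807 / 231000 = 0.0078 s = 7.8225 ms
Processing delay = 4.0 ms
Total one-way latency = 11.8225 ms


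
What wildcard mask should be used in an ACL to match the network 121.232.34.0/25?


Subnet mask: 255.255.255.128
Wildcard = 255.255.255.255 - subnet mask
255 - 255 = 0
255 - 255 = 0
255 - 255 = 0
255 - 128 = 127
Wildcard: 0.0.0.127


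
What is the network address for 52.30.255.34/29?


IP:   00110100.00011110.11111111.00100010
Mask: 11111111.11111111.11111111.11111000
AND operation:
Net:  00110100.00011110.11111111.00100000
Network: 52.30.255.32/29


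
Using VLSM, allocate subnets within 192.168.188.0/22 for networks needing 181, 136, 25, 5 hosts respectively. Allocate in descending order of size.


181 hosts -> /24 (254 usable): 192.168.188.0/24
136 hosts -> /24 (254 usable): 192.168.189.0/24
25 hosts -> /27 (30 usable): 192.168.190.0/27
5 hosts -> /29 (6 usable): 192.168.190.32/29
Allocation: 192.168.188.0/24 (181 hosts, 254 usable); 192.168.189.0/24 (136 hosts, 254 usable); 192.168.190.0/27 (25 hosts, 30 usable); 192.168.190.32/29 (5 hosts, 6 usable)


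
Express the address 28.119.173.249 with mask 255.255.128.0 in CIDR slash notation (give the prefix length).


Binary: 11111111.11111111.10000000.00000000
Count leading 1s
Prefix: /17


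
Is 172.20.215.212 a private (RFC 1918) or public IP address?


RFC 1918 private ranges:
  10.0.0.0/8 (10.0.0.0 - 10.255.255.255)
  172.16.0.0/12 (172.16.0.0 - 172.31.255.255)
  192.168.0.0/16 (192.168.0.0 - 192.168.255.255)
Private (in 172.16.0.0/12)


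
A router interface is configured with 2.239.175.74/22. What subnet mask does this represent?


/22 means 22 network bits, 10 host bits
Binary: 11111111111111111111110000000000
Mask: 255.255.252.0


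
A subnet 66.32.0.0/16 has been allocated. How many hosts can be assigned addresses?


Host bits = 32 - 16 = 16
Total addresses = 2^16 = 65536
Usable = total - 2 (network and broadcast)
Usable hosts: 65534


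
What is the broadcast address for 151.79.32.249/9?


Network: 151.0.0.0/9
Host bits = 23
Set all host bits to 1:
Broadcast: 151.127.255.255


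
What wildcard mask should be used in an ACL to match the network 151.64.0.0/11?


Subnet mask: 255.224.0.0
Wildcard = 255.255.255.255 - subnet mask
255 - 255 = 0
255 - 224 = 31
255 - 0 = 255
255 - 0 = 255
Wildcard: 0.31.255.255


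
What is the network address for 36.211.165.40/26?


IP:   00100100.11010011.10100101.00101000
Mask: 11111111.11111111.11111111.11000000
AND operation:
Net:  00100100.11010011.10100101.00000000
Network: 36.211.165.0/26


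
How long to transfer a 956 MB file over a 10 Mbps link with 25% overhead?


Effective throughput = 10 * (1 - 25/100) = 7.5 Mbps
File size in Mb = 956 * 8 = 7648 Mb
Time = 7648 / 7.5
Time = 1019.7333 seconds


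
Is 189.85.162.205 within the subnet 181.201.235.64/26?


Subnet network: 181.201.235.64
Test IP AND mask: 189.85.162.192
No, 189.85.162.205 is not in 181.201.235.64/26


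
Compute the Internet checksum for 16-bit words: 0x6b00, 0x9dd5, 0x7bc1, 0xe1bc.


Sum all words (with carry folding):
+ 0x6b00 = 0x6b00
+ 0x9dd5 = 0x08d6
+ 0x7bc1 = 0x8497
+ 0xe1bc = 0x6654
One's complement: ~0x6654
Checksum = 0x99ab


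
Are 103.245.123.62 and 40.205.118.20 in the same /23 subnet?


Mask: 255.255.254.0
103.245.123.62 AND mask = 103.245.122.0
40.205.118.20 AND mask = 40.205.118.0
No, different subnets (103.245.122.0 vs 40.205.118.0)


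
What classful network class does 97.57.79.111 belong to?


First octet: 97
Binary: 01100001
0xxxxxxx -> Class A (1-126)
Class A, default mask 255.0.0.0 (/8)


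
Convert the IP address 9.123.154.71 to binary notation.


9 = 00001001
123 = 01111011
154 = 10011010
71 = 01000111
Binary: 00001001.01111011.10011010.01000111


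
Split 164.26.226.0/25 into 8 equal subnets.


New prefix = 25 + 3 = 28
Each subnet has 16 addresses
  164.26.226.0/28
  164.26.226.16/28
  164.26.226.32/28
  164.26.226.48/28
  164.26.226.64/28
  164.26.226.80/28
  164.26.226.96/28
  164.26.226.112/28
Subnets: 164.26.226.0/28, 164.26.226.16/28, 164.26.226.32/28, 164.26.226.48/28, 164.26.226.64/28, 164.26.226.80/28, 164.26.226.96/28, 164.26.226.112/28


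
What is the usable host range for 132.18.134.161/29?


Network: 132.18.134.160
Broadcast: 132.18.134.167
First usable = network + 1
Last usable = broadcast - 1
Range: 132.18.134.161 to 132.18.134.166


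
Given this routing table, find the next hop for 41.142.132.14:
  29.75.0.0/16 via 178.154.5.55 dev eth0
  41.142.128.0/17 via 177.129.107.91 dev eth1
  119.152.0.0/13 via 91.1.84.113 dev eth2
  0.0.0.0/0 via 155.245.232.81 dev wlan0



Longest prefix match for 41.142.132.14:
  /16 29.75.0.0: no
  /17 41.142.128.0: MATCH
  /13 119.152.0.0: no
  /0 0.0.0.0: MATCH
Selected: next-hop 177.129.107.91 via eth1 (matched /17)


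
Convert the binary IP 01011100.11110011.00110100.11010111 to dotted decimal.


01011100 = 92
11110011 = 243
00110100 = 52
11010111 = 215
IP: 92.243.52.215


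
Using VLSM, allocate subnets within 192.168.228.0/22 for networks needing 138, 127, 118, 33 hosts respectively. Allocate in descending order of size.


138 hosts -> /24 (254 usable): 192.168.228.0/24
127 hosts -> /24 (254 usable): 192.168.229.0/24
118 hosts -> /25 (126 usable): 192.168.230.0/25
33 hosts -> /26 (62 usable): 192.168.230.128/26
Allocation: 192.168.228.0/24 (138 hosts, 254 usable); 192.168.229.0/24 (127 hosts, 254 usable); 192.168.230.0/25 (118 hosts, 126 usable); 192.168.230.128/26 (33 hosts, 62 usable)


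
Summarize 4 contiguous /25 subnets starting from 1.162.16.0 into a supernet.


Original prefix: /25
Number of subnets: 4 = 2^2
New prefix = 25 - 2 = 23
Supernet: 1.162.16.0/23


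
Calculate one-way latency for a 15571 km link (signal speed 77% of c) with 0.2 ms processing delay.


Speed = 0.77 * 3e5 km/s = 231000 km/s
Propagation delay = 15571 / 231000 = 0.0674 s = 67.4069 ms
Processing delay = 0.2 ms
Total one-way latency = 67.6069 ms


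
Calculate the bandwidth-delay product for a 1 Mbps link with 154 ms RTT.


BDP = bandwidth * RTT
= 1 Mbps * 154 ms
= 1 * 1e6 * 154 / 1000 bits
= 154000 bits
= 19250 bytes
= 18.7988 KB
BDP = 154000 bits (19250 bytes)


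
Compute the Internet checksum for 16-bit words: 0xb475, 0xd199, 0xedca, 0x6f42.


Sum all words (with carry folding):
+ 0xb475 = 0xb475
+ 0xd199 = 0x860f
+ 0xedca = 0x73da
+ 0x6f42 = 0xe31c
One's complement: ~0xe31c
Checksum = 0x1ce3


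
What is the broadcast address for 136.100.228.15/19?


Network: 136.100.224.0/19
Host bits = 13
Set all host bits to 1:
Broadcast: 136.100.255.255


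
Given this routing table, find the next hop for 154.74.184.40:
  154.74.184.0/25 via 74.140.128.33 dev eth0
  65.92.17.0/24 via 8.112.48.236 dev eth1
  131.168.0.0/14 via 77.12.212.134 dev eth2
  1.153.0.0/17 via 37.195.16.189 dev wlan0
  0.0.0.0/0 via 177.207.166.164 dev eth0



Longest prefix match for 154.74.184.40:
  /25 154.74.184.0: MATCH
  /24 65.92.17.0: no
  /14 131.168.0.0: no
  /17 1.153.0.0: no
  /0 0.0.0.0: MATCH
Selected: next-hop 74.140.128.33 via eth0 (matched /25)


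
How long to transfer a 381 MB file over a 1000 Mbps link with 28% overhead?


Effective throughput = 1000 * (1 - 28/100) = 720 Mbps
File size in Mb = 381 * 8 = 3048 Mb
Time = 3048 / 720
Time = 4.2333 seconds


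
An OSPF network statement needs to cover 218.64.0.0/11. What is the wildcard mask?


Subnet mask: 255.224.0.0
Wildcard = 255.255.255.255 - subnet mask
255 - 255 = 0
255 - 224 = 31
255 - 0 = 255
255 - 0 = 255
Wildcard: 0.31.255.255


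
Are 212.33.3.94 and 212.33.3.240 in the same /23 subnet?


Mask: 255.255.254.0
212.33.3.94 AND mask = 212.33.2.0
212.33.3.240 AND mask = 212.33.2.0
Yes, same subnet (212.33.2.0)


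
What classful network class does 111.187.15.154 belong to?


First octet: 111
Binary: 01101111
0xxxxxxx -> Class A (1-126)
Class A, default mask 255.0.0.0 (/8)


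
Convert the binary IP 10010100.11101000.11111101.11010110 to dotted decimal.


10010100 = 148
11101000 = 232
11111101 = 253
11010110 = 214
IP: 148.232.253.214


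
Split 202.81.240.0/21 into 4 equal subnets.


New prefix = 21 + 2 = 23
Each subnet has 512 addresses
  202.81.240.0/23
  202.81.242.0/23
  202.81.244.0/23
  202.81.246.0/23
Subnets: 202.81.240.0/23, 202.81.242.0/23, 202.81.244.0/23, 202.81.246.0/23


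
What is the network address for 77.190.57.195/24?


IP:   01001101.10111110.00111001.11000011
Mask: 11111111.11111111.11111111.00000000
AND operation:
Net:  01001101.10111110.00111001.00000000
Network: 77.190.57.0/24


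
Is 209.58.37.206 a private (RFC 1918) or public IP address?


RFC 1918 private ranges:
  10.0.0.0/8 (10.0.0.0 - 10.255.255.255)
  172.16.0.0/12 (172.16.0.0 - 172.31.255.255)
  192.168.0.0/16 (192.168.0.0 - 192.168.255.255)
Public (not in any RFC 1918 range)


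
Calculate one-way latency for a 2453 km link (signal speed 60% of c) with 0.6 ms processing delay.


Speed = 0.6 * 3e5 km/s = 180000 km/s
Propagation delay = 2453 / 180000 = 0.0136 s = 13.6278 ms
Processing delay = 0.6 ms
Total one-way latency = 14.2278 ms


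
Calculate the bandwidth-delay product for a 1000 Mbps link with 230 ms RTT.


BDP = bandwidth * RTT
= 1000 Mbps * 230 ms
= 1000 * 1e6 * 230 / 1000 bits
= 230000000 bits
= 28750000 bytes
= 28076.1719 KB
BDP = 230000000 bits (28750000 bytes)


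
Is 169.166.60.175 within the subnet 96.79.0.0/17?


Subnet network: 96.79.0.0
Test IP AND mask: 169.166.0.0
No, 169.166.60.175 is not in 96.79.0.0/17


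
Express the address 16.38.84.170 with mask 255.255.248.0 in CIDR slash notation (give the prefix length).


Binary: 11111111.11111111.11111000.00000000
Count leading 1s
Prefix: /21


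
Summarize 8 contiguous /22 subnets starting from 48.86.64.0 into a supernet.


Original prefix: /22
Number of subnets: 8 = 2^3
New prefix = 22 - 3 = 19
Supernet: 48.86.64.0/19


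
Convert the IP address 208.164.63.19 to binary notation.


208 = 11010000
164 = 10100100
63 = 00111111
19 = 00010011
Binary: 11010000.10100100.00111111.00010011


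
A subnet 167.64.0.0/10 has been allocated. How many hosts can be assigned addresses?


Host bits = 32 - 10 = 22
Total addresses = 2^22 = 4194304
Usable = total - 2 (network and broadcast)
Usable hosts: 4194302


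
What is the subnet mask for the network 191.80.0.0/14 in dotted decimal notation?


/14 means 14 network bits, 18 host bits
Binary: 11111111111111000000000000000000
Mask: 255.252.0.0


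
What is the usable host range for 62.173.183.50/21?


Network: 62.173.176.0
Broadcast: 62.173.183.255
First usable = network + 1
Last usable = broadcast - 1
Range: 62.173.176.1 to 62.173.183.254


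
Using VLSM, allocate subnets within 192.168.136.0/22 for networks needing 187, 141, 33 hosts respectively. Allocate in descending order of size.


187 hosts -> /24 (254 usable): 192.168.136.0/24
141 hosts -> /24 (254 usable): 192.168.137.0/24
33 hosts -> /26 (62 usable): 192.168.138.0/26
Allocation: 192.168.136.0/24 (187 hosts, 254 usable); 192.168.137.0/24 (141 hosts, 254 usable); 192.168.138.0/26 (33 hosts, 62 usable)


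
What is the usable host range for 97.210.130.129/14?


Network: 97.208.0.0
Broadcast: 97.211.255.255
First usable = network + 1
Last usable = broadcast - 1
Range: 97.208.0.1 to 97.211.255.254


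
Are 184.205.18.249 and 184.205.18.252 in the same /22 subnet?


Mask: 255.255.252.0
184.205.18.249 AND mask = 184.205.16.0
184.205.18.252 AND mask = 184.205.16.0
Yes, same subnet (184.205.16.0)


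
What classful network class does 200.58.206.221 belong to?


First octet: 200
Binary: 11001000
110xxxxx -> Class C (192-223)
Class C, default mask 255.255.255.0 (/24)


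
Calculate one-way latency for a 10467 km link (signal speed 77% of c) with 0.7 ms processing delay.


Speed = 0.77 * 3e5 km/s = 231000 km/s
Propagation delay = 10467 / 231000 = 0.0453 s = 45.3117 ms
Processing delay = 0.7 ms
Total one-way latency = 46.0117 ms


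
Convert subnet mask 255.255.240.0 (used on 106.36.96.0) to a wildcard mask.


Subnet mask: 255.255.240.0
Wildcard = 255.255.255.255 - subnet mask
255 - 255 = 0
255 - 255 = 0
255 - 240 = 15
255 - 0 = 255
Wildcard: 0.0.15.255


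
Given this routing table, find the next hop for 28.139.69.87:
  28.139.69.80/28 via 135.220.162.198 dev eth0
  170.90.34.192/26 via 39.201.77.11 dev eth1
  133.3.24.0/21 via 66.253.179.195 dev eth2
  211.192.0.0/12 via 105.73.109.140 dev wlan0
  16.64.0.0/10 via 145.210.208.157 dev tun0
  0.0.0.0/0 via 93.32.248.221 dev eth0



Longest prefix match for 28.139.69.87:
  /28 28.139.69.80: MATCH
  /26 170.90.34.192: no
  /21 133.3.24.0: no
  /12 211.192.0.0: no
  /10 16.64.0.0: no
  /0 0.0.0.0: MATCH
Selected: next-hop 135.220.162.198 via eth0 (matched /28)


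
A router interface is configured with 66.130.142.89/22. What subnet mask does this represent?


/22 means 22 network bits, 10 host bits
Binary: 11111111111111111111110000000000
Mask: 255.255.252.0
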